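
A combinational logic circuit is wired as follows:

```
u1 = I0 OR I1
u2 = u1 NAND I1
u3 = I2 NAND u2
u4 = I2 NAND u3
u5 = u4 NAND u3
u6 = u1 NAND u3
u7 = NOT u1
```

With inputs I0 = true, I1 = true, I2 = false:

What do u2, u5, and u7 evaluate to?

u2 = false; u5 = false; u7 = false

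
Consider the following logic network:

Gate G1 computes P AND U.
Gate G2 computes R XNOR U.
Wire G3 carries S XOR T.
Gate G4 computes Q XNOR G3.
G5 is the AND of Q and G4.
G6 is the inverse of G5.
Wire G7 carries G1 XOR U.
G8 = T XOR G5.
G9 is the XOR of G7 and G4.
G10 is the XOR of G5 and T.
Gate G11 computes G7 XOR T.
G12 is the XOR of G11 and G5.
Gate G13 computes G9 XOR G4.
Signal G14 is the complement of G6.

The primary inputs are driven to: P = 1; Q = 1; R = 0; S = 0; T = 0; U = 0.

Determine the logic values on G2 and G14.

G2 = 1  G14 = 0

G2 = R XNOR U = 0 XNOR 0 = 1
G3 = S XOR T = 0 XOR 0 = 0
G4 = Q XNOR G3 = 1 XNOR 0 = 0
G5 = Q AND G4 = 1 AND 0 = 0
G6 = NOT G5 = NOT 0 = 1
G14 = NOT G6 = NOT 1 = 0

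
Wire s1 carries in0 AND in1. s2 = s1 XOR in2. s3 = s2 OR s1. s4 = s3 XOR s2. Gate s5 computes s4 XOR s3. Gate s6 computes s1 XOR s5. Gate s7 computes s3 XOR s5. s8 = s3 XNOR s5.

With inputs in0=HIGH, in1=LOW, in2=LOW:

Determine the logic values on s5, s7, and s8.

s5 = LOW, s7 = LOW, s8 = HIGH

s1 = in0 AND in1 = HIGH AND LOW = LOW
s2 = s1 XOR in2 = LOW XOR LOW = LOW
s3 = s2 OR s1 = LOW OR LOW = LOW
s4 = s3 XOR s2 = LOW XOR LOW = LOW
s5 = s4 XOR s3 = LOW XOR LOW = LOW
s7 = s3 XOR s5 = LOW XOR LOW = LOW
s8 = s3 XNOR s5 = LOW XNOR LOW = HIGH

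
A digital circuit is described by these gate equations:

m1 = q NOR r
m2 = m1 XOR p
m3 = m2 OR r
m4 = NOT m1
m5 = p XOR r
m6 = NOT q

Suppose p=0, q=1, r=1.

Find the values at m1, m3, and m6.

m1 = 0  m3 = 1  m6 = 0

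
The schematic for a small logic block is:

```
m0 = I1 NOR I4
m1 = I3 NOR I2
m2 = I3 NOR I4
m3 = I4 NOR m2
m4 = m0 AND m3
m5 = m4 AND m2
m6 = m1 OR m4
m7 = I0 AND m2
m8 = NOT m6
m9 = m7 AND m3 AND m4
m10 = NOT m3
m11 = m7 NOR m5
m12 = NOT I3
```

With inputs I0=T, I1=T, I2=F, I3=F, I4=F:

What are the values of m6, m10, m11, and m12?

m6 = T; m10 = T; m11 = F; m12 = T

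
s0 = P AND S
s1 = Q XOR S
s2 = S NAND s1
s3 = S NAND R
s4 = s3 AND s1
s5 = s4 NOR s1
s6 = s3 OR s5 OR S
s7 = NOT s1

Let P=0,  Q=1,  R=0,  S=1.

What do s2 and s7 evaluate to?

s1 = Q XOR S = 1 XOR 1 = 0
s2 = S NAND s1 = 1 NAND 0 = 1
s7 = NOT s1 = NOT 0 = 1

s2 = 1, s7 = 1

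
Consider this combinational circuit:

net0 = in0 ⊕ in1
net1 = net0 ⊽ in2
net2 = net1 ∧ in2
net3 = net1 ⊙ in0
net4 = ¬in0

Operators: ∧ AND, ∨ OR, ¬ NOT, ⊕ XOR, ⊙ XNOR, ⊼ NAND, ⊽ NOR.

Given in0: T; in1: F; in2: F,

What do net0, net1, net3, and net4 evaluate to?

net0 = in0 XOR in1 = T XOR F = T
net1 = net0 NOR in2 = T NOR F = F
net3 = net1 XNOR in0 = F XNOR T = F
net4 = NOT in0 = NOT T = F

net0 = T; net1 = F; net3 = F; net4 = F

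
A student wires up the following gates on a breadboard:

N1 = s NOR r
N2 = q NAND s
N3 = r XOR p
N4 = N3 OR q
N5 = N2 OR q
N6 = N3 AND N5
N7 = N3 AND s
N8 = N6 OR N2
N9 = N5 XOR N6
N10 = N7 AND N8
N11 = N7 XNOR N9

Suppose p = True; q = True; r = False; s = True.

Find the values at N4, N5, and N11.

N4 = True; N5 = True; N11 = False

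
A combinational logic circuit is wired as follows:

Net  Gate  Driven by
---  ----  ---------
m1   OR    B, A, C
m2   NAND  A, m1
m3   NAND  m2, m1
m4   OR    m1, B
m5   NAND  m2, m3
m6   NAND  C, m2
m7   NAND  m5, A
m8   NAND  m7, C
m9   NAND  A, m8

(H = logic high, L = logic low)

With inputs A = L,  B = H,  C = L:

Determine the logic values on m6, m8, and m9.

m6 = H, m8 = H, m9 = H

m1 = B OR A OR C = H OR L OR L = H
m2 = A NAND m1 = L NAND H = H
m3 = m2 NAND m1 = H NAND H = L
m5 = m2 NAND m3 = H NAND L = H
m6 = C NAND m2 = L NAND H = H
m7 = m5 NAND A = H NAND L = H
m8 = m7 NAND C = H NAND L = H
m9 = A NAND m8 = L NAND H = H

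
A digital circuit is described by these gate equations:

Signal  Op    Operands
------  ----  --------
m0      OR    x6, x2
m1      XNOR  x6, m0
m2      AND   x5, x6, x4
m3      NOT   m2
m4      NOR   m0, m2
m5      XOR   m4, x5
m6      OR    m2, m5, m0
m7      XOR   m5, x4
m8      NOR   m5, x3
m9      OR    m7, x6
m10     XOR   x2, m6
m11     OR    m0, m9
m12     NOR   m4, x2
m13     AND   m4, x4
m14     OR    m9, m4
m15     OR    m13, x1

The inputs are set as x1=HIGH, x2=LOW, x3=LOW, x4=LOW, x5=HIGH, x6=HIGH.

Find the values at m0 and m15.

m0 = x6 OR x2 = HIGH OR LOW = HIGH
m2 = x5 AND x6 AND x4 = HIGH AND HIGH AND LOW = LOW
m4 = m0 NOR m2 = HIGH NOR LOW = LOW
m13 = m4 AND x4 = LOW AND LOW = LOW
m15 = m13 OR x1 = LOW OR HIGH = HIGH

m0 = HIGH; m15 = HIGH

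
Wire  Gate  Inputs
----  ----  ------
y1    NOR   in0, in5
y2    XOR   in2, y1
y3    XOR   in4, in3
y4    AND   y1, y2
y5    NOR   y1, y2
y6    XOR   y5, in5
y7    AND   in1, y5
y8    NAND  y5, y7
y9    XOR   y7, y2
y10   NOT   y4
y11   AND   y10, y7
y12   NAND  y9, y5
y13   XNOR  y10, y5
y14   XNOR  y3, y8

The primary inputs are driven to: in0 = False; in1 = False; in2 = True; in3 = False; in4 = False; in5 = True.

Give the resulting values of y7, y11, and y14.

y7 = False, y11 = False, y14 = False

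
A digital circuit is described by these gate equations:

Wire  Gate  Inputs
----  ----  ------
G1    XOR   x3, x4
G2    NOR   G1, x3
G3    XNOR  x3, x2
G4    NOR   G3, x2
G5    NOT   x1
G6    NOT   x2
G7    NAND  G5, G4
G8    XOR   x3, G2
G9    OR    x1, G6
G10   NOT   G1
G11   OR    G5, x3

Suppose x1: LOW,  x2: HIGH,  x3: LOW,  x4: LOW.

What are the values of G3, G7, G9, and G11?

G3 = LOW; G7 = HIGH; G9 = LOW; G11 = HIGH

G3 = x3 XNOR x2 = LOW XNOR HIGH = LOW
G4 = G3 NOR x2 = LOW NOR HIGH = LOW
G5 = NOT x1 = NOT LOW = HIGH
G6 = NOT x2 = NOT HIGH = LOW
G7 = G5 NAND G4 = HIGH NAND LOW = HIGH
G9 = x1 OR G6 = LOW OR LOW = LOW
G11 = G5 OR x3 = HIGH OR LOW = HIGH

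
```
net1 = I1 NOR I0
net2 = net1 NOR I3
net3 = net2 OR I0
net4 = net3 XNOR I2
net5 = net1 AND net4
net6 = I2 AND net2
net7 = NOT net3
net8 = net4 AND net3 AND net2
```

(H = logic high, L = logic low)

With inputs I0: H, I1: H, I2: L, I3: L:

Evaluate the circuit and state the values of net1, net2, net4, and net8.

net1 = L, net2 = H, net4 = L, net8 = L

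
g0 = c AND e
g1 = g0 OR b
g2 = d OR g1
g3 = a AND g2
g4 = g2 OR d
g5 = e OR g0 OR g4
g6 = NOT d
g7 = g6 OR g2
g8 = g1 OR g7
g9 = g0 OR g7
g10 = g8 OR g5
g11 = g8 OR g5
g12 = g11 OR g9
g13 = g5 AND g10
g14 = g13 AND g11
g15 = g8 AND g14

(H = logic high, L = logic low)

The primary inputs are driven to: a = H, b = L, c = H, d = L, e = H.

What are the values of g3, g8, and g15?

g0 = c AND e = H AND H = H
g1 = g0 OR b = H OR L = H
g2 = d OR g1 = L OR H = H
g3 = a AND g2 = H AND H = H
g4 = g2 OR d = H OR L = H
g5 = e OR g0 OR g4 = H OR H OR H = H
g6 = NOT d = NOT L = H
g7 = g6 OR g2 = H OR H = H
g8 = g1 OR g7 = H OR H = H
g10 = g8 OR g5 = H OR H = H
g11 = g8 OR g5 = H OR H = H
g13 = g5 AND g10 = H AND H = H
g14 = g13 AND g11 = H AND H = H
g15 = g8 AND g14 = H AND H = H

g3 = H, g8 = H, g15 = H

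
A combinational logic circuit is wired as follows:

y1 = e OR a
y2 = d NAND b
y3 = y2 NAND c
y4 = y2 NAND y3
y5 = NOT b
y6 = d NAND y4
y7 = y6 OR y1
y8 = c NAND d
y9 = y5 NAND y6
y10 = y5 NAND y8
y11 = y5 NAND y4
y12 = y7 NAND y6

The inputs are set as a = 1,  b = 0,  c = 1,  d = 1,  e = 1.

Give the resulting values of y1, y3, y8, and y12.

y1 = 1, y3 = 0, y8 = 0, y12 = 1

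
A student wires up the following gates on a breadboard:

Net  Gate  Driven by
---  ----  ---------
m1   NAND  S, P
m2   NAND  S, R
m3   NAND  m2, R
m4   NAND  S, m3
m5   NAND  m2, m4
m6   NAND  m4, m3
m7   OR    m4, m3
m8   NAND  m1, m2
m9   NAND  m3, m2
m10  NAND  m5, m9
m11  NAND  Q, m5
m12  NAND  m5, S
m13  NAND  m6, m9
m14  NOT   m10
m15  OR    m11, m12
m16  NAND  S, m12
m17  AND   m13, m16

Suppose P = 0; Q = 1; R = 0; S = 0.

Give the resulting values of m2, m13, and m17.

m2 = S NAND R = 0 NAND 0 = 1
m3 = m2 NAND R = 1 NAND 0 = 1
m4 = S NAND m3 = 0 NAND 1 = 1
m5 = m2 NAND m4 = 1 NAND 1 = 0
m6 = m4 NAND m3 = 1 NAND 1 = 0
m9 = m3 NAND m2 = 1 NAND 1 = 0
m12 = m5 NAND S = 0 NAND 0 = 1
m13 = m6 NAND m9 = 0 NAND 0 = 1
m16 = S NAND m12 = 0 NAND 1 = 1
m17 = m13 AND m16 = 1 AND 1 = 1

m2 = 1, m13 = 1, m17 = 1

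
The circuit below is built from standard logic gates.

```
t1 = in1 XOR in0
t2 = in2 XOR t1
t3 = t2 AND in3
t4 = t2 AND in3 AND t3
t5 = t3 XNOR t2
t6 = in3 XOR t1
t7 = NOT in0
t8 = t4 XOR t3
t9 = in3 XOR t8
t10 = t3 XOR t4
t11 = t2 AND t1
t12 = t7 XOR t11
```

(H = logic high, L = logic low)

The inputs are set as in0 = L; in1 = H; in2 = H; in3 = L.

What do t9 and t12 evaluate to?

t9 = L, t12 = H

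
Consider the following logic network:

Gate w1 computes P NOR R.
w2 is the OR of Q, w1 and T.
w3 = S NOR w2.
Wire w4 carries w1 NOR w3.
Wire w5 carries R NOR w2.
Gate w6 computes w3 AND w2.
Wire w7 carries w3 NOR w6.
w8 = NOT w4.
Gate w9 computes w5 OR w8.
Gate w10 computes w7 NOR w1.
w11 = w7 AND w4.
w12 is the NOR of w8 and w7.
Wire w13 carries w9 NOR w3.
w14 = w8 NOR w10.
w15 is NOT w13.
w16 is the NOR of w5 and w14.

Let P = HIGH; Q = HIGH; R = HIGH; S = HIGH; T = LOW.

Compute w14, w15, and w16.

w14 = HIGH; w15 = LOW; w16 = LOW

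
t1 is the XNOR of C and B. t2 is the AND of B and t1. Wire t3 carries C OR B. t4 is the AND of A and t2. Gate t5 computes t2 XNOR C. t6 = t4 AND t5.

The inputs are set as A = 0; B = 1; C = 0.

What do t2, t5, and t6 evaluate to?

t2 = 0, t5 = 1, t6 = 0

t1 = C XNOR B = 0 XNOR 1 = 0
t2 = B AND t1 = 1 AND 0 = 0
t4 = A AND t2 = 0 AND 0 = 0
t5 = t2 XNOR C = 0 XNOR 0 = 1
t6 = t4 AND t5 = 0 AND 1 = 0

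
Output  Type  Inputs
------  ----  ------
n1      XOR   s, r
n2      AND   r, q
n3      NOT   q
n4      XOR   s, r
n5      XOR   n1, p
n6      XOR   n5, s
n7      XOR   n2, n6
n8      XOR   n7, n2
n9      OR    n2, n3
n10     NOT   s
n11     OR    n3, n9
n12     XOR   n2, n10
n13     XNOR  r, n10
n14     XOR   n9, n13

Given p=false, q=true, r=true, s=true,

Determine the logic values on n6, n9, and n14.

n6 = true; n9 = true; n14 = true

n1 = s XOR r = true XOR true = false
n2 = r AND q = true AND true = true
n3 = NOT q = NOT true = false
n5 = n1 XOR p = false XOR false = false
n6 = n5 XOR s = false XOR true = true
n9 = n2 OR n3 = true OR false = true
n10 = NOT s = NOT true = false
n13 = r XNOR n10 = true XNOR false = false
n14 = n9 XOR n13 = true XOR false = true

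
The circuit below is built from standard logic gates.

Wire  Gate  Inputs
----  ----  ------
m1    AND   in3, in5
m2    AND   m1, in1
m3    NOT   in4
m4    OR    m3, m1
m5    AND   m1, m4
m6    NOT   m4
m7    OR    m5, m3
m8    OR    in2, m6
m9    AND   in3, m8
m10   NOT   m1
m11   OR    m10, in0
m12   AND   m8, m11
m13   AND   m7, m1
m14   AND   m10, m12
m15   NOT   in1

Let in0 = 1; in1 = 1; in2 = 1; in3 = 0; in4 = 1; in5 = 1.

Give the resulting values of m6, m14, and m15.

m6 = 1, m14 = 1, m15 = 0

m1 = in3 AND in5 = 0 AND 1 = 0
m3 = NOT in4 = NOT 1 = 0
m4 = m3 OR m1 = 0 OR 0 = 0
m6 = NOT m4 = NOT 0 = 1
m8 = in2 OR m6 = 1 OR 1 = 1
m10 = NOT m1 = NOT 0 = 1
m11 = m10 OR in0 = 1 OR 1 = 1
m12 = m8 AND m11 = 1 AND 1 = 1
m14 = m10 AND m12 = 1 AND 1 = 1
m15 = NOT in1 = NOT 1 = 0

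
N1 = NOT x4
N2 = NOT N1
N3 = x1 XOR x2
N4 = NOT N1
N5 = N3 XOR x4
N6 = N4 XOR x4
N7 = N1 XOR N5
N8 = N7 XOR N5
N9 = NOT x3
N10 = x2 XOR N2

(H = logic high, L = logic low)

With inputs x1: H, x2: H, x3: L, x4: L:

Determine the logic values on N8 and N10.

N1 = NOT x4 = NOT L = H
N2 = NOT N1 = NOT H = L
N3 = x1 XOR x2 = H XOR H = L
N5 = N3 XOR x4 = L XOR L = L
N7 = N1 XOR N5 = H XOR L = H
N8 = N7 XOR N5 = H XOR L = H
N10 = x2 XOR N2 = H XOR L = H

N8 = H; N10 = H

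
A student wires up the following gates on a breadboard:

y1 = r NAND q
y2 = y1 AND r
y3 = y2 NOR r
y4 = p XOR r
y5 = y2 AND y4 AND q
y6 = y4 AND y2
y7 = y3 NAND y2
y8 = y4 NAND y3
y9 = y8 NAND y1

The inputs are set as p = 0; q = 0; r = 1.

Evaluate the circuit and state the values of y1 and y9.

y1 = 1  y9 = 0

y1 = r NAND q = 1 NAND 0 = 1
y2 = y1 AND r = 1 AND 1 = 1
y3 = y2 NOR r = 1 NOR 1 = 0
y4 = p XOR r = 0 XOR 1 = 1
y8 = y4 NAND y3 = 1 NAND 0 = 1
y9 = y8 NAND y1 = 1 NAND 1 = 0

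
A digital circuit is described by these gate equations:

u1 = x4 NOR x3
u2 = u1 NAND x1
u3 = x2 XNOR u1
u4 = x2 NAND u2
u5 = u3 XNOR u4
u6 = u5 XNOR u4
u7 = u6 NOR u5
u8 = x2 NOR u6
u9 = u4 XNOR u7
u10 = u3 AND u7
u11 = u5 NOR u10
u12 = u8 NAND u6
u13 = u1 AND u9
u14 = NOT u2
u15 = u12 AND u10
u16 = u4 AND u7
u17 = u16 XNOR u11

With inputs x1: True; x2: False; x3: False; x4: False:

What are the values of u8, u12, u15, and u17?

u8 = True  u12 = True  u15 = False  u17 = True

u1 = x4 NOR x3 = False NOR False = True
u2 = u1 NAND x1 = True NAND True = False
u3 = x2 XNOR u1 = False XNOR True = False
u4 = x2 NAND u2 = False NAND False = True
u5 = u3 XNOR u4 = False XNOR True = False
u6 = u5 XNOR u4 = False XNOR True = False
u7 = u6 NOR u5 = False NOR False = True
u8 = x2 NOR u6 = False NOR False = True
u10 = u3 AND u7 = False AND True = False
u11 = u5 NOR u10 = False NOR False = True
u12 = u8 NAND u6 = True NAND False = True
u15 = u12 AND u10 = True AND False = False
u16 = u4 AND u7 = True AND True = True
u17 = u16 XNOR u11 = True XNOR True = True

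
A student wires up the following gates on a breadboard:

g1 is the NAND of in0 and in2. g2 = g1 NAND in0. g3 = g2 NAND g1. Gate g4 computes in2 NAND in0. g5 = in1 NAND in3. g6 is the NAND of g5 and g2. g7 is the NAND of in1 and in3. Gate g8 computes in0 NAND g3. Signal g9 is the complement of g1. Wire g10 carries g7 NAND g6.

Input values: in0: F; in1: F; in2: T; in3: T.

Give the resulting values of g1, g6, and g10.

g1 = T, g6 = F, g10 = T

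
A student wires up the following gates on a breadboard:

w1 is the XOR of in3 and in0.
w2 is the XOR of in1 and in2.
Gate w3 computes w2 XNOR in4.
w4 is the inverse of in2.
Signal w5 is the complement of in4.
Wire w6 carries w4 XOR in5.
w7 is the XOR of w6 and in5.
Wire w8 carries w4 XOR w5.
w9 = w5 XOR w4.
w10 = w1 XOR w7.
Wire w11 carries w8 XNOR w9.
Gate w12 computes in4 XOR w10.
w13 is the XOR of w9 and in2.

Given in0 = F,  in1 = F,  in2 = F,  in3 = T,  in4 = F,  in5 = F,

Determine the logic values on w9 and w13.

w9 = F  w13 = F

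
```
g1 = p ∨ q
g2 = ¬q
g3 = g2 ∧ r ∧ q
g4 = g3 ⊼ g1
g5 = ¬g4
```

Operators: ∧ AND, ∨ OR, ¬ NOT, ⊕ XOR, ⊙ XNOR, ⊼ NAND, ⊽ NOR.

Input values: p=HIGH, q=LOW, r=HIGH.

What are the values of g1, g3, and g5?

g1 = HIGH  g3 = LOW  g5 = LOW

g1 = p OR q = HIGH OR LOW = HIGH
g2 = NOT q = NOT LOW = HIGH
g3 = g2 AND r AND q = HIGH AND HIGH AND LOW = LOW
g4 = g3 NAND g1 = LOW NAND HIGH = HIGH
g5 = NOT g4 = NOT HIGH = LOW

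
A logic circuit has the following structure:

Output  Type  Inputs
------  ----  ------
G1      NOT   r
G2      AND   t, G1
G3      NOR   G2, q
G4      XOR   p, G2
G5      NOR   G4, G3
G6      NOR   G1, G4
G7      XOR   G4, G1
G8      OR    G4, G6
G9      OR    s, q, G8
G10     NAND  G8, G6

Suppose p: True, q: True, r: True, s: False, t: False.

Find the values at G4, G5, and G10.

G4 = True  G5 = False  G10 = True

G1 = NOT r = NOT True = False
G2 = t AND G1 = False AND False = False
G3 = G2 NOR q = False NOR True = False
G4 = p XOR G2 = True XOR False = True
G5 = G4 NOR G3 = True NOR False = False
G6 = G1 NOR G4 = False NOR True = False
G8 = G4 OR G6 = True OR False = True
G10 = G8 NAND G6 = True NAND False = True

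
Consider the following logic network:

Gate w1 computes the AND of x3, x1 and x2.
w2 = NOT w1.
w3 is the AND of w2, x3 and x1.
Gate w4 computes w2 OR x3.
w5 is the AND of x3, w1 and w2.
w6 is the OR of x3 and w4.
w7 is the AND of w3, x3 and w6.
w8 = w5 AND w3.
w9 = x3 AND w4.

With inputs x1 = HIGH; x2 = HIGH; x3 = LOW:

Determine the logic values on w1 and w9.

w1 = LOW  w9 = LOW

w1 = x3 AND x1 AND x2 = LOW AND HIGH AND HIGH = LOW
w2 = NOT w1 = NOT LOW = HIGH
w4 = w2 OR x3 = HIGH OR LOW = HIGH
w9 = x3 AND w4 = LOW AND HIGH = LOW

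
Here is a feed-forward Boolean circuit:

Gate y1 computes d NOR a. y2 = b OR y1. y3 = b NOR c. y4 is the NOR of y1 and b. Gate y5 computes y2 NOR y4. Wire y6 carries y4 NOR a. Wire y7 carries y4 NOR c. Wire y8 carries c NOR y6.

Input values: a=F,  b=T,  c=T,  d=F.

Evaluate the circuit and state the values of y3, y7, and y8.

y1 = d NOR a = F NOR F = T
y3 = b NOR c = T NOR T = F
y4 = y1 NOR b = T NOR T = F
y6 = y4 NOR a = F NOR F = T
y7 = y4 NOR c = F NOR T = F
y8 = c NOR y6 = T NOR T = F

y3 = F, y7 = F, y8 = F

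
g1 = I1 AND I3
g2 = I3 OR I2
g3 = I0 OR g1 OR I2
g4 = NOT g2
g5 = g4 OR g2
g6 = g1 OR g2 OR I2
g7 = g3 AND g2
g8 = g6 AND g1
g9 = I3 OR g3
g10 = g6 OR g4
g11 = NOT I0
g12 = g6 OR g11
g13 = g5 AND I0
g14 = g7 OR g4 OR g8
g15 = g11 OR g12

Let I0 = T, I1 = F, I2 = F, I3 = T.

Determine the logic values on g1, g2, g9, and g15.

g1 = I1 AND I3 = F AND T = F
g2 = I3 OR I2 = T OR F = T
g3 = I0 OR g1 OR I2 = T OR F OR F = T
g6 = g1 OR g2 OR I2 = F OR T OR F = T
g9 = I3 OR g3 = T OR T = T
g11 = NOT I0 = NOT T = F
g12 = g6 OR g11 = T OR F = T
g15 = g11 OR g12 = F OR T = T

g1 = F, g2 = T, g9 = T, g15 = T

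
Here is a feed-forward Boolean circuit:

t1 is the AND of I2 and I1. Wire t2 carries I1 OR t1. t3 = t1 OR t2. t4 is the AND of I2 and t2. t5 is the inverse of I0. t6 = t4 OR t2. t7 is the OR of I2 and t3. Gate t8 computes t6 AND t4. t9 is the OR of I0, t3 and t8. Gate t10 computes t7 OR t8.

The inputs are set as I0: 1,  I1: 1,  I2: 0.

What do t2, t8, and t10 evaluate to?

t2 = 1; t8 = 0; t10 = 1

t1 = I2 AND I1 = 0 AND 1 = 0
t2 = I1 OR t1 = 1 OR 0 = 1
t3 = t1 OR t2 = 0 OR 1 = 1
t4 = I2 AND t2 = 0 AND 1 = 0
t6 = t4 OR t2 = 0 OR 1 = 1
t7 = I2 OR t3 = 0 OR 1 = 1
t8 = t6 AND t4 = 1 AND 0 = 0
t10 = t7 OR t8 = 1 OR 0 = 1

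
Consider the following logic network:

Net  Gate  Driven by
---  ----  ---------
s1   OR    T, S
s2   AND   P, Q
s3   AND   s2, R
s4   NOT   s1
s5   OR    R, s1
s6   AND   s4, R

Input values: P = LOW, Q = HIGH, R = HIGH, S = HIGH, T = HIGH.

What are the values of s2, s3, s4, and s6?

s2 = LOW, s3 = LOW, s4 = LOW, s6 = LOW

s1 = T OR S = HIGH OR HIGH = HIGH
s2 = P AND Q = LOW AND HIGH = LOW
s3 = s2 AND R = LOW AND HIGH = LOW
s4 = NOT s1 = NOT HIGH = LOW
s6 = s4 AND R = LOW AND HIGH = LOW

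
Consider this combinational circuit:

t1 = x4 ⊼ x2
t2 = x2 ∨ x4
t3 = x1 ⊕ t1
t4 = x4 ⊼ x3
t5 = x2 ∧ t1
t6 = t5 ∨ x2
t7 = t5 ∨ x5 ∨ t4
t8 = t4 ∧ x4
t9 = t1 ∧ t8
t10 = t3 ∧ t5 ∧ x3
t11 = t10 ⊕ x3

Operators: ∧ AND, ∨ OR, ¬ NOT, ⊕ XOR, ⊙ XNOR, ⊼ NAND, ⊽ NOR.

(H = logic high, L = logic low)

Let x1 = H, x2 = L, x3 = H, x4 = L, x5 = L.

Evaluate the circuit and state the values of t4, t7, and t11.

t1 = x4 NAND x2 = L NAND L = H
t3 = x1 XOR t1 = H XOR H = L
t4 = x4 NAND x3 = L NAND H = H
t5 = x2 AND t1 = L AND H = L
t7 = t5 OR x5 OR t4 = L OR L OR H = H
t10 = t3 AND t5 AND x3 = L AND L AND H = L
t11 = t10 XOR x3 = L XOR H = H

t4 = H; t7 = H; t11 = H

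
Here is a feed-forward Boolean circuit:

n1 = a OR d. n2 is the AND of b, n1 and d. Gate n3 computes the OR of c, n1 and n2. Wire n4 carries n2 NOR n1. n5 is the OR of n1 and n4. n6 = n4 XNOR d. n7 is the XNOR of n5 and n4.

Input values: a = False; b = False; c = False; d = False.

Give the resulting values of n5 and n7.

n5 = True, n7 = True

n1 = a OR d = False OR False = False
n2 = b AND n1 AND d = False AND False AND False = False
n4 = n2 NOR n1 = False NOR False = True
n5 = n1 OR n4 = False OR True = True
n7 = n5 XNOR n4 = True XNOR True = True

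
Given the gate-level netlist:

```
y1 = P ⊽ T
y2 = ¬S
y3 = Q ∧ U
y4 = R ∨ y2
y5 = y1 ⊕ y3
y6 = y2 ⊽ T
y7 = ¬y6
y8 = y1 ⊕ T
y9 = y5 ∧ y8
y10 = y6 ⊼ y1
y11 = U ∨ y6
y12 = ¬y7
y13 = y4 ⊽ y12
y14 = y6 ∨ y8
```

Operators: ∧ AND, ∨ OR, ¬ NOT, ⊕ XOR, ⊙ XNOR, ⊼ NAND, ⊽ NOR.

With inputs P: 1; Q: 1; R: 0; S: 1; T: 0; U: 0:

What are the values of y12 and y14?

y12 = 1; y14 = 1

y1 = P NOR T = 1 NOR 0 = 0
y2 = NOT S = NOT 1 = 0
y6 = y2 NOR T = 0 NOR 0 = 1
y7 = NOT y6 = NOT 1 = 0
y8 = y1 XOR T = 0 XOR 0 = 0
y12 = NOT y7 = NOT 0 = 1
y14 = y6 OR y8 = 1 OR 0 = 1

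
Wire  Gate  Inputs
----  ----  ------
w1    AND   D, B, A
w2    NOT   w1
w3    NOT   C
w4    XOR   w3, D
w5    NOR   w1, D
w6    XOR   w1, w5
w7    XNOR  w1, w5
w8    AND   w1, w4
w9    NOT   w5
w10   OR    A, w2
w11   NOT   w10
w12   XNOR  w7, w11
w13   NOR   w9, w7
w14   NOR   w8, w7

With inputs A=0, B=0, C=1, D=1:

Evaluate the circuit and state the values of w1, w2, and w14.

w1 = D AND B AND A = 1 AND 0 AND 0 = 0
w2 = NOT w1 = NOT 0 = 1
w3 = NOT C = NOT 1 = 0
w4 = w3 XOR D = 0 XOR 1 = 1
w5 = w1 NOR D = 0 NOR 1 = 0
w7 = w1 XNOR w5 = 0 XNOR 0 = 1
w8 = w1 AND w4 = 0 AND 1 = 0
w14 = w8 NOR w7 = 0 NOR 1 = 0

w1 = 0  w2 = 1  w14 = 0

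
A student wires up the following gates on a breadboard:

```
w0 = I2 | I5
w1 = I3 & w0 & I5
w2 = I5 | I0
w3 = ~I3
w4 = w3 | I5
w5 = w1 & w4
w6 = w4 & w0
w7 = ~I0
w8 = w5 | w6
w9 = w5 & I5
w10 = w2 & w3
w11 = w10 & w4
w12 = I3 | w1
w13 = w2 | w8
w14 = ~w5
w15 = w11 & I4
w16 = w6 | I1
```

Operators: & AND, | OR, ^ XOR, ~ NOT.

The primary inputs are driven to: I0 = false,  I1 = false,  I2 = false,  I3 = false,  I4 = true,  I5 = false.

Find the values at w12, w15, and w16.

w12 = false; w15 = false; w16 = false

w0 = I2 OR I5 = false OR false = false
w1 = I3 AND w0 AND I5 = false AND false AND false = false
w2 = I5 OR I0 = false OR false = false
w3 = NOT I3 = NOT false = true
w4 = w3 OR I5 = true OR false = true
w6 = w4 AND w0 = true AND false = false
w10 = w2 AND w3 = false AND true = false
w11 = w10 AND w4 = false AND true = false
w12 = I3 OR w1 = false OR false = false
w15 = w11 AND I4 = false AND true = false
w16 = w6 OR I1 = false OR false = false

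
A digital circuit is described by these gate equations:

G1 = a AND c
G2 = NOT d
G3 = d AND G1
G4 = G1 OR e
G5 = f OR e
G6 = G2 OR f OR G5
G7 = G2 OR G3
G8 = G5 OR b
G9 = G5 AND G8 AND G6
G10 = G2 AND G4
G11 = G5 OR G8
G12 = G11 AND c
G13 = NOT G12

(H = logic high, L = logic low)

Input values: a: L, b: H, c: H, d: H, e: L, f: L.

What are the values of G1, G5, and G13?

G1 = L, G5 = L, G13 = L

G1 = a AND c = L AND H = L
G5 = f OR e = L OR L = L
G8 = G5 OR b = L OR H = H
G11 = G5 OR G8 = L OR H = H
G12 = G11 AND c = H AND H = H
G13 = NOT G12 = NOT H = L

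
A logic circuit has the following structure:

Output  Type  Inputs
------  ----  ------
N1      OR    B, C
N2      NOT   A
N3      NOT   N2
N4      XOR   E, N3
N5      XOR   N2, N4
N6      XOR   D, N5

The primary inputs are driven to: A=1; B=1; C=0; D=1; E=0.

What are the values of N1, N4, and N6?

N1 = 1, N4 = 1, N6 = 0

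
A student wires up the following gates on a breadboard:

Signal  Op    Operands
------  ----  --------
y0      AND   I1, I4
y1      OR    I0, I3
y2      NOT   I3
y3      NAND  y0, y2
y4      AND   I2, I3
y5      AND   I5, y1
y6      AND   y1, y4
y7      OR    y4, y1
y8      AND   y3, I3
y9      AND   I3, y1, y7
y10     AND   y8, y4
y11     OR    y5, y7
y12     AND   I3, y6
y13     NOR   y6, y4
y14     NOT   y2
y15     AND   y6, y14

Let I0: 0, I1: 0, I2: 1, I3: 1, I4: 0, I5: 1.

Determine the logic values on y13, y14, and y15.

y13 = 0, y14 = 1, y15 = 1

y1 = I0 OR I3 = 0 OR 1 = 1
y2 = NOT I3 = NOT 1 = 0
y4 = I2 AND I3 = 1 AND 1 = 1
y6 = y1 AND y4 = 1 AND 1 = 1
y13 = y6 NOR y4 = 1 NOR 1 = 0
y14 = NOT y2 = NOT 0 = 1
y15 = y6 AND y14 = 1 AND 1 = 1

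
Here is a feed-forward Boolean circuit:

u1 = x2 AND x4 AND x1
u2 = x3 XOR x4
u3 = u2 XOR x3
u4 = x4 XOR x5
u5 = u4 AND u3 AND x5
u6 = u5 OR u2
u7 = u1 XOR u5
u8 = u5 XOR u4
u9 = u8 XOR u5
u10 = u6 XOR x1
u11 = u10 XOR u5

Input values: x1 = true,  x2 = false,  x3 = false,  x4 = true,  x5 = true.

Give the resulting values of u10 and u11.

u2 = x3 XOR x4 = false XOR true = true
u3 = u2 XOR x3 = true XOR false = true
u4 = x4 XOR x5 = true XOR true = false
u5 = u4 AND u3 AND x5 = false AND true AND true = false
u6 = u5 OR u2 = false OR true = true
u10 = u6 XOR x1 = true XOR true = false
u11 = u10 XOR u5 = false XOR false = false

u10 = false, u11 = false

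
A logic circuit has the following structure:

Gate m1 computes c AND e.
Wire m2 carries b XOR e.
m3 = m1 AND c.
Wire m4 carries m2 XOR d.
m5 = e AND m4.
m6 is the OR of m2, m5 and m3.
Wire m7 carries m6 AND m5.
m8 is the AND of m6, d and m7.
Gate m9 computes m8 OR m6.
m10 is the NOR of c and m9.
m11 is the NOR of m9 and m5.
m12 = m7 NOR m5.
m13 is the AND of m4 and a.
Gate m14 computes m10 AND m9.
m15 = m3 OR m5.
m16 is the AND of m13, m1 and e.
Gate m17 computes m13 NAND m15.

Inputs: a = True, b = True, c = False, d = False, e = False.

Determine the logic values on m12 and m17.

m12 = True; m17 = True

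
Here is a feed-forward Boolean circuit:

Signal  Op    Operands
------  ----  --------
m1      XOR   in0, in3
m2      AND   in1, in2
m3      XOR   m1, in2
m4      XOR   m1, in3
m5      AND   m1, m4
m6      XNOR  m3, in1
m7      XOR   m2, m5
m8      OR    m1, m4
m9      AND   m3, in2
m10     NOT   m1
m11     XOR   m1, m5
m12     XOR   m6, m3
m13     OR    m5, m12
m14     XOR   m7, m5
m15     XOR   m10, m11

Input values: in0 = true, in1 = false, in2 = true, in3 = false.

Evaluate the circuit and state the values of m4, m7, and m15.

m1 = in0 XOR in3 = true XOR false = true
m2 = in1 AND in2 = false AND true = false
m4 = m1 XOR in3 = true XOR false = true
m5 = m1 AND m4 = true AND true = true
m7 = m2 XOR m5 = false XOR true = true
m10 = NOT m1 = NOT true = false
m11 = m1 XOR m5 = true XOR true = false
m15 = m10 XOR m11 = false XOR false = false

m4 = true; m7 = true; m15 = false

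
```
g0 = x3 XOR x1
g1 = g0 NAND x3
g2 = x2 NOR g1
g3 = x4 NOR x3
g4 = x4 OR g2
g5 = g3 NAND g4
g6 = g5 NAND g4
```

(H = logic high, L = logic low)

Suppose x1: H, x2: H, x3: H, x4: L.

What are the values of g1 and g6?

g1 = H, g6 = H

g0 = x3 XOR x1 = H XOR H = L
g1 = g0 NAND x3 = L NAND H = H
g2 = x2 NOR g1 = H NOR H = L
g3 = x4 NOR x3 = L NOR H = L
g4 = x4 OR g2 = L OR L = L
g5 = g3 NAND g4 = L NAND L = H
g6 = g5 NAND g4 = H NAND L = H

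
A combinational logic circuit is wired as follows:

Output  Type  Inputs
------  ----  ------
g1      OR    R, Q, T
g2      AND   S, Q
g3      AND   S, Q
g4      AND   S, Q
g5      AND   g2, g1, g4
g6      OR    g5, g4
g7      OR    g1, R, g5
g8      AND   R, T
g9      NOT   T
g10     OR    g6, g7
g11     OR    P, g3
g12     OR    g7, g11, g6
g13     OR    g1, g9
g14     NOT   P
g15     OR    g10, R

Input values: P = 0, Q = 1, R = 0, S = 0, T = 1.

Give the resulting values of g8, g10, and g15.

g8 = 0, g10 = 1, g15 = 1

g1 = R OR Q OR T = 0 OR 1 OR 1 = 1
g2 = S AND Q = 0 AND 1 = 0
g4 = S AND Q = 0 AND 1 = 0
g5 = g2 AND g1 AND g4 = 0 AND 1 AND 0 = 0
g6 = g5 OR g4 = 0 OR 0 = 0
g7 = g1 OR R OR g5 = 1 OR 0 OR 0 = 1
g8 = R AND T = 0 AND 1 = 0
g10 = g6 OR g7 = 0 OR 1 = 1
g15 = g10 OR R = 1 OR 0 = 1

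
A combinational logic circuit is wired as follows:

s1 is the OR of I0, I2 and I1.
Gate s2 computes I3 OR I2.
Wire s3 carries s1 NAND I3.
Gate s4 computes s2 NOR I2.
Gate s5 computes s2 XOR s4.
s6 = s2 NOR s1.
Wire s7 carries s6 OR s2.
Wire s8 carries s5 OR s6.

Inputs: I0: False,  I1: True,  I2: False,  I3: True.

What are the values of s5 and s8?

s5 = True, s8 = True

s1 = I0 OR I2 OR I1 = False OR False OR True = True
s2 = I3 OR I2 = True OR False = True
s4 = s2 NOR I2 = True NOR False = False
s5 = s2 XOR s4 = True XOR False = True
s6 = s2 NOR s1 = True NOR True = False
s8 = s5 OR s6 = True OR False = True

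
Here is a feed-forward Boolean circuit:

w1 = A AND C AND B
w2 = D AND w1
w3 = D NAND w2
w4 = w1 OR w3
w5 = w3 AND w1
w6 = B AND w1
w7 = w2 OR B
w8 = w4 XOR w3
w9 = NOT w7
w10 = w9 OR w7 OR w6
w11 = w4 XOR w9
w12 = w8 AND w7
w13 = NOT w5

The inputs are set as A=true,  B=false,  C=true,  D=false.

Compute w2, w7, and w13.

w2 = false, w7 = false, w13 = true

w1 = A AND C AND B = true AND true AND false = false
w2 = D AND w1 = false AND false = false
w3 = D NAND w2 = false NAND false = true
w5 = w3 AND w1 = true AND false = false
w7 = w2 OR B = false OR false = false
w13 = NOT w5 = NOT false = true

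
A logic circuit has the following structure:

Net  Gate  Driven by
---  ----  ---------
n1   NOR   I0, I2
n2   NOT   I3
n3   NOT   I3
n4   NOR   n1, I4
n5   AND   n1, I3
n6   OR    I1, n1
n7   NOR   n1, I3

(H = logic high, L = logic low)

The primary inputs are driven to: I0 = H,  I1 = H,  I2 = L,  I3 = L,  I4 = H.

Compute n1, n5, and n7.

n1 = I0 NOR I2 = H NOR L = L
n5 = n1 AND I3 = L AND L = L
n7 = n1 NOR I3 = L NOR L = H

n1 = L, n5 = L, n7 = H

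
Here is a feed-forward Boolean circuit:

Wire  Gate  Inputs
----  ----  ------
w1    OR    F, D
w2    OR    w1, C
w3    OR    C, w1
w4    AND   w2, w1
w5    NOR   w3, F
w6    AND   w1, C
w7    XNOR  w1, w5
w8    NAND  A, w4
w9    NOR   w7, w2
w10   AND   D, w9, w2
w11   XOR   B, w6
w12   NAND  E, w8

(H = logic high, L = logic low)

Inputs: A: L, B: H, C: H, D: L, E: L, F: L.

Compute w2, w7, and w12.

w2 = H; w7 = H; w12 = H

w1 = F OR D = L OR L = L
w2 = w1 OR C = L OR H = H
w3 = C OR w1 = H OR L = H
w4 = w2 AND w1 = H AND L = L
w5 = w3 NOR F = H NOR L = L
w7 = w1 XNOR w5 = L XNOR L = H
w8 = A NAND w4 = L NAND L = H
w12 = E NAND w8 = L NAND H = H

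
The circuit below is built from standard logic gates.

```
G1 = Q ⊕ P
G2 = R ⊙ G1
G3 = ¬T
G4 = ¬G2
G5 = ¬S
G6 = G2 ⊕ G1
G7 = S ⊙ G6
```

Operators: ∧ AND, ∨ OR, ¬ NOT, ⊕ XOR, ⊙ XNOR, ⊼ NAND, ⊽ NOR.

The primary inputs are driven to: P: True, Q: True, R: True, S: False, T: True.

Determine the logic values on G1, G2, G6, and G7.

G1 = False, G2 = False, G6 = False, G7 = True

G1 = Q XOR P = True XOR True = False
G2 = R XNOR G1 = True XNOR False = False
G6 = G2 XOR G1 = False XOR False = False
G7 = S XNOR G6 = False XNOR False = True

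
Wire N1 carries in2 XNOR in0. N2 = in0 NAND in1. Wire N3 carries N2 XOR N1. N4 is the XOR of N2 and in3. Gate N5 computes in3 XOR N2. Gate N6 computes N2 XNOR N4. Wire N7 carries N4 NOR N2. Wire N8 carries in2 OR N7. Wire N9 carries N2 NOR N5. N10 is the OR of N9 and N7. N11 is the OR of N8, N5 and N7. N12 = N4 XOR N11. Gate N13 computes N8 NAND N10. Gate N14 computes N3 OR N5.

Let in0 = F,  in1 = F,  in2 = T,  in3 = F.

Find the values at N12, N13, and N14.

N12 = F, N13 = T, N14 = T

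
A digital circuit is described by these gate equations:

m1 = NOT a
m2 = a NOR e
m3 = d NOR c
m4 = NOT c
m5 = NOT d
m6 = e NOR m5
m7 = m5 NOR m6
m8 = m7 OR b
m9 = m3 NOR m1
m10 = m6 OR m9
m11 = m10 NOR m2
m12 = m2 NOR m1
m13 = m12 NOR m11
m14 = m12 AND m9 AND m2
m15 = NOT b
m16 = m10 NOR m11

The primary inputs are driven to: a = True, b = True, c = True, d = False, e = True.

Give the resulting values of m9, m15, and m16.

m9 = True, m15 = False, m16 = False

m1 = NOT a = NOT True = False
m2 = a NOR e = True NOR True = False
m3 = d NOR c = False NOR True = False
m5 = NOT d = NOT False = True
m6 = e NOR m5 = True NOR True = False
m9 = m3 NOR m1 = False NOR False = True
m10 = m6 OR m9 = False OR True = True
m11 = m10 NOR m2 = True NOR False = False
m15 = NOT b = NOT True = False
m16 = m10 NOR m11 = True NOR False = False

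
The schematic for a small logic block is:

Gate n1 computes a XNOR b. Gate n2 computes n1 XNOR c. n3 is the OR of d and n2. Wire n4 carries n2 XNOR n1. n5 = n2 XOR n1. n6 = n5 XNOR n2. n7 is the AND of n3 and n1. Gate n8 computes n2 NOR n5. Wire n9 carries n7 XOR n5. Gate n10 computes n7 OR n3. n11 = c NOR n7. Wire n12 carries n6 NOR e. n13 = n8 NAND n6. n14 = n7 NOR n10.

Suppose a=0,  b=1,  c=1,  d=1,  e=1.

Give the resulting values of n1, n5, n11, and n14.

n1 = a XNOR b = 0 XNOR 1 = 0
n2 = n1 XNOR c = 0 XNOR 1 = 0
n3 = d OR n2 = 1 OR 0 = 1
n5 = n2 XOR n1 = 0 XOR 0 = 0
n7 = n3 AND n1 = 1 AND 0 = 0
n10 = n7 OR n3 = 0 OR 1 = 1
n11 = c NOR n7 = 1 NOR 0 = 0
n14 = n7 NOR n10 = 0 NOR 1 = 0

n1 = 0; n5 = 0; n11 = 0; n14 = 0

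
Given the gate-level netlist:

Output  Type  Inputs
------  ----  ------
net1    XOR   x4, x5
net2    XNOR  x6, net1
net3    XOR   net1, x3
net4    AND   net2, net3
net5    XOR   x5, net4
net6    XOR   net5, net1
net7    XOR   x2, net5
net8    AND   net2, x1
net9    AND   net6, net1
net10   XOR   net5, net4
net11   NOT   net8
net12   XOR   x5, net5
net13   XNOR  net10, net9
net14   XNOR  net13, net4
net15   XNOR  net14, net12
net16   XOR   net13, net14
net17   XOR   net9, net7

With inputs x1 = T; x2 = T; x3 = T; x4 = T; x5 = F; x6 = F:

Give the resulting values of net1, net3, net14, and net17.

net1 = T, net3 = F, net14 = T, net17 = F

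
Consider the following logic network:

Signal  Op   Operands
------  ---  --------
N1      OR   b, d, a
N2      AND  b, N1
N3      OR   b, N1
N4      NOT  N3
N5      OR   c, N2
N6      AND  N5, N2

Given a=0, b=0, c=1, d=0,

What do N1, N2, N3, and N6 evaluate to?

N1 = 0; N2 = 0; N3 = 0; N6 = 0

N1 = b OR d OR a = 0 OR 0 OR 0 = 0
N2 = b AND N1 = 0 AND 0 = 0
N3 = b OR N1 = 0 OR 0 = 0
N5 = c OR N2 = 1 OR 0 = 1
N6 = N5 AND N2 = 1 AND 0 = 0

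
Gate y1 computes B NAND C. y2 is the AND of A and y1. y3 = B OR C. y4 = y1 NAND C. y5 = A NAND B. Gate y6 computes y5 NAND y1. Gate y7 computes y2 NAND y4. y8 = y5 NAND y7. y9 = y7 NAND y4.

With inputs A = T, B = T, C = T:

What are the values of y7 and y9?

y1 = B NAND C = T NAND T = F
y2 = A AND y1 = T AND F = F
y4 = y1 NAND C = F NAND T = T
y7 = y2 NAND y4 = F NAND T = T
y9 = y7 NAND y4 = T NAND T = F

y7 = T  y9 = F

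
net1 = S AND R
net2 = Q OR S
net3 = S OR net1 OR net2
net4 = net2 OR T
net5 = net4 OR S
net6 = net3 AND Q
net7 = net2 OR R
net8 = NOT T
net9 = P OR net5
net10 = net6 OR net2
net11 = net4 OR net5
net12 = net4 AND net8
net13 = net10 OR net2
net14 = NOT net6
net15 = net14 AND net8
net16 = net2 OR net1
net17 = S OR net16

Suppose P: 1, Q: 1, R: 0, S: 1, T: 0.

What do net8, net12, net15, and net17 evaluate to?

net1 = S AND R = 1 AND 0 = 0
net2 = Q OR S = 1 OR 1 = 1
net3 = S OR net1 OR net2 = 1 OR 0 OR 1 = 1
net4 = net2 OR T = 1 OR 0 = 1
net6 = net3 AND Q = 1 AND 1 = 1
net8 = NOT T = NOT 0 = 1
net12 = net4 AND net8 = 1 AND 1 = 1
net14 = NOT net6 = NOT 1 = 0
net15 = net14 AND net8 = 0 AND 1 = 0
net16 = net2 OR net1 = 1 OR 0 = 1
net17 = S OR net16 = 1 OR 1 = 1

net8 = 1, net12 = 1, net15 = 0, net17 = 1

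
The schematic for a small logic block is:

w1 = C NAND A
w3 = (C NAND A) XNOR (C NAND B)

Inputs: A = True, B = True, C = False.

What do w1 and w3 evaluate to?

w1 = False NAND True = True
w3 = (False NAND True) XNOR (False NAND True) = True

w1 = True, w3 = True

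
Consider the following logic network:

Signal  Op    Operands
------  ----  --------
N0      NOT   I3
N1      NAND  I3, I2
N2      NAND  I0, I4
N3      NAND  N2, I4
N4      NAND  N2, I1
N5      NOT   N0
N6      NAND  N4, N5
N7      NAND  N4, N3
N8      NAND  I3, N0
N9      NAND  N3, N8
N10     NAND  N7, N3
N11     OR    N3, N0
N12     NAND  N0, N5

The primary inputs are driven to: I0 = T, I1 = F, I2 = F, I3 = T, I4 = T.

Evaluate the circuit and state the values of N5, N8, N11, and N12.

N5 = T, N8 = T, N11 = T, N12 = T

N0 = NOT I3 = NOT T = F
N2 = I0 NAND I4 = T NAND T = F
N3 = N2 NAND I4 = F NAND T = T
N5 = NOT N0 = NOT F = T
N8 = I3 NAND N0 = T NAND F = T
N11 = N3 OR N0 = T OR F = T
N12 = N0 NAND N5 = F NAND T = T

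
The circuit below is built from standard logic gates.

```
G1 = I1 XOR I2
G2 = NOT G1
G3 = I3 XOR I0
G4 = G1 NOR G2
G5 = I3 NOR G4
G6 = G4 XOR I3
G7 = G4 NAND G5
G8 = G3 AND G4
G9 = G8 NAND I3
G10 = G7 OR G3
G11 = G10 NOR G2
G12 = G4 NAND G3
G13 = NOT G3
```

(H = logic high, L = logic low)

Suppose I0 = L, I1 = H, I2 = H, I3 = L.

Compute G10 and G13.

G10 = H  G13 = H

G1 = I1 XOR I2 = H XOR H = L
G2 = NOT G1 = NOT L = H
G3 = I3 XOR I0 = L XOR L = L
G4 = G1 NOR G2 = L NOR H = L
G5 = I3 NOR G4 = L NOR L = H
G7 = G4 NAND G5 = L NAND H = H
G10 = G7 OR G3 = H OR L = H
G13 = NOT G3 = NOT L = H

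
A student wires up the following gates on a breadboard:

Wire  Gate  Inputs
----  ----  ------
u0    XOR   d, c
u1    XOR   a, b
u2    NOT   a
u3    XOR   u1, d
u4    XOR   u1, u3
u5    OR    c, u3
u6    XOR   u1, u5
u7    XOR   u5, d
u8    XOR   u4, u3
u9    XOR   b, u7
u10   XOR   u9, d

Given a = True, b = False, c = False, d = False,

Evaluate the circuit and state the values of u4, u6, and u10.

u4 = False, u6 = False, u10 = True

u1 = a XOR b = True XOR False = True
u3 = u1 XOR d = True XOR False = True
u4 = u1 XOR u3 = True XOR True = False
u5 = c OR u3 = False OR True = True
u6 = u1 XOR u5 = True XOR True = False
u7 = u5 XOR d = True XOR False = True
u9 = b XOR u7 = False XOR True = True
u10 = u9 XOR d = True XOR False = True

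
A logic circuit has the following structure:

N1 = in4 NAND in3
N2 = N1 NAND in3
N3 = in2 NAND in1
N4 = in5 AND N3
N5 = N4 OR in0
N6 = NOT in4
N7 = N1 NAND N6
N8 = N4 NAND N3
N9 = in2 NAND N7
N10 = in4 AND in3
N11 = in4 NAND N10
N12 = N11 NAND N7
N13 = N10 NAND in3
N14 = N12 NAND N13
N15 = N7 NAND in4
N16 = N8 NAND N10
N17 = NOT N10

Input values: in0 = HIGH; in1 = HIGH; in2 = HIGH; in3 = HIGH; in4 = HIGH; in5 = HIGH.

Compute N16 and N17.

N3 = in2 NAND in1 = HIGH NAND HIGH = LOW
N4 = in5 AND N3 = HIGH AND LOW = LOW
N8 = N4 NAND N3 = LOW NAND LOW = HIGH
N10 = in4 AND in3 = HIGH AND HIGH = HIGH
N16 = N8 NAND N10 = HIGH NAND HIGH = LOW
N17 = NOT N10 = NOT HIGH = LOW

N16 = LOW; N17 = LOW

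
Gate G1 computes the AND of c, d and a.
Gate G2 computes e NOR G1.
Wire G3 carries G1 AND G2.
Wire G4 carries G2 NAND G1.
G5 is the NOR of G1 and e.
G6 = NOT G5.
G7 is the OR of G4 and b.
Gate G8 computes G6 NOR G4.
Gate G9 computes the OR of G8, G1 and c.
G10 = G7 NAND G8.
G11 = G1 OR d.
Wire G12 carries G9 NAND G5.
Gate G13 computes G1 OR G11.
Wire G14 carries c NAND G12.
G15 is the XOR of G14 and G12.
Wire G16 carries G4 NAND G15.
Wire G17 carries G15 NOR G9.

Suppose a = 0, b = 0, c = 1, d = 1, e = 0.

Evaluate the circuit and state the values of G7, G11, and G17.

G1 = c AND d AND a = 1 AND 1 AND 0 = 0
G2 = e NOR G1 = 0 NOR 0 = 1
G4 = G2 NAND G1 = 1 NAND 0 = 1
G5 = G1 NOR e = 0 NOR 0 = 1
G6 = NOT G5 = NOT 1 = 0
G7 = G4 OR b = 1 OR 0 = 1
G8 = G6 NOR G4 = 0 NOR 1 = 0
G9 = G8 OR G1 OR c = 0 OR 0 OR 1 = 1
G11 = G1 OR d = 0 OR 1 = 1
G12 = G9 NAND G5 = 1 NAND 1 = 0
G14 = c NAND G12 = 1 NAND 0 = 1
G15 = G14 XOR G12 = 1 XOR 0 = 1
G17 = G15 NOR G9 = 1 NOR 1 = 0

G7 = 1; G11 = 1; G17 = 0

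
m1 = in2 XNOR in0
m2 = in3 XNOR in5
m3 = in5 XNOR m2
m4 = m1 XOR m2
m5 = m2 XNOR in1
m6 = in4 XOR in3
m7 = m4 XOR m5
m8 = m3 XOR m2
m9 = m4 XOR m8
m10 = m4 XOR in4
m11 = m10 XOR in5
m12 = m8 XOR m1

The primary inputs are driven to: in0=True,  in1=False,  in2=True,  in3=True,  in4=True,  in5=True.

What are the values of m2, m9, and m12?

m1 = in2 XNOR in0 = True XNOR True = True
m2 = in3 XNOR in5 = True XNOR True = True
m3 = in5 XNOR m2 = True XNOR True = True
m4 = m1 XOR m2 = True XOR True = False
m8 = m3 XOR m2 = True XOR True = False
m9 = m4 XOR m8 = False XOR False = False
m12 = m8 XOR m1 = False XOR True = True

m2 = True, m9 = False, m12 = True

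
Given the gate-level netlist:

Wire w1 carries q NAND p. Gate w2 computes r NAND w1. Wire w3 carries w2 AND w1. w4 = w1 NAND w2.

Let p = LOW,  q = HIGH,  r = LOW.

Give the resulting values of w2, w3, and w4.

w1 = q NAND p = HIGH NAND LOW = HIGH
w2 = r NAND w1 = LOW NAND HIGH = HIGH
w3 = w2 AND w1 = HIGH AND HIGH = HIGH
w4 = w1 NAND w2 = HIGH NAND HIGH = LOW

w2 = HIGH, w3 = HIGH, w4 = LOW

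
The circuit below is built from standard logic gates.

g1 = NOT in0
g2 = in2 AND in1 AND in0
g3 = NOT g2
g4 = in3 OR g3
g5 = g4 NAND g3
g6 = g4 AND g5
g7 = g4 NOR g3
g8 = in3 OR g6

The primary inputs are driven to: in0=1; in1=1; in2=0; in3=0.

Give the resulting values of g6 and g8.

g2 = in2 AND in1 AND in0 = 0 AND 1 AND 1 = 0
g3 = NOT g2 = NOT 0 = 1
g4 = in3 OR g3 = 0 OR 1 = 1
g5 = g4 NAND g3 = 1 NAND 1 = 0
g6 = g4 AND g5 = 1 AND 0 = 0
g8 = in3 OR g6 = 0 OR 0 = 0

g6 = 0, g8 = 0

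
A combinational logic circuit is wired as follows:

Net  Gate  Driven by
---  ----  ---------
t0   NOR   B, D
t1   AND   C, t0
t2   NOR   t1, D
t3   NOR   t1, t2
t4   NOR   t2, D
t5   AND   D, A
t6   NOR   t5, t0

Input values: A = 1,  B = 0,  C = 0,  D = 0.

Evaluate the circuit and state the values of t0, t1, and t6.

t0 = 1, t1 = 0, t6 = 0

t0 = B NOR D = 0 NOR 0 = 1
t1 = C AND t0 = 0 AND 1 = 0
t5 = D AND A = 0 AND 1 = 0
t6 = t5 NOR t0 = 0 NOR 1 = 0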